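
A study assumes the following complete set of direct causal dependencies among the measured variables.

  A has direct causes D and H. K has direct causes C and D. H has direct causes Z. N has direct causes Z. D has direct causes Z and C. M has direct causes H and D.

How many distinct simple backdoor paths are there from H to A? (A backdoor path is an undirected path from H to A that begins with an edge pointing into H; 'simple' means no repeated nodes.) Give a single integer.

1

A backdoor path from H to A is any simple undirected path whose first edge points into H (i.e. leaves H via a parent).
Parents of H: {Z}.
Enumerating:
  P1: H <- Z -> D -> A
That exhausts the simple backdoor paths. Count: 1.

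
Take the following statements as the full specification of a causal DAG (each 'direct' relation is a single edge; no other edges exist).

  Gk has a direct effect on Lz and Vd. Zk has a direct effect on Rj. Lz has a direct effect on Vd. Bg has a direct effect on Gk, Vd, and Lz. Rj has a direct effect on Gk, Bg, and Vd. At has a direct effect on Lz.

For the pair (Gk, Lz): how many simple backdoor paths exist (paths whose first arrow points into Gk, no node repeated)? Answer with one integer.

A backdoor path from Gk to Lz is any simple undirected path whose first edge points into Gk (i.e. leaves Gk via a parent).
Parents of Gk: {Bg, Rj}.
Enumerating:
  P1: Gk <- Rj -> Bg -> Lz
  P2: Gk <- Rj -> Bg -> Vd <- Lz
  P3: Gk <- Rj -> Vd <- Bg -> Lz
  P4: Gk <- Rj -> Vd <- Lz
  P5: Gk <- Bg <- Rj -> Vd <- Lz
  P6: Gk <- Bg -> Lz
  P7: Gk <- Bg -> Vd <- Lz
That exhausts the simple backdoor paths. Count: 7.

7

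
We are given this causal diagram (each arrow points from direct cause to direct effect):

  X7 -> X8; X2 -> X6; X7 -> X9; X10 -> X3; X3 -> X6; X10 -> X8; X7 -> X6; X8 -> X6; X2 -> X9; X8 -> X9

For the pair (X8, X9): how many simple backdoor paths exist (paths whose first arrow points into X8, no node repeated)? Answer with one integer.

4

A backdoor path from X8 to X9 is any simple undirected path whose first edge points into X8 (i.e. leaves X8 via a parent).
Parents of X8: {X10, X7}.
Enumerating:
  P1: X8 <- X7 -> X9
  P2: X8 <- X7 -> X6 <- X2 -> X9
  P3: X8 <- X10 -> X3 -> X6 <- X7 -> X9
  P4: X8 <- X10 -> X3 -> X6 <- X2 -> X9
That exhausts the simple backdoor paths. Count: 4.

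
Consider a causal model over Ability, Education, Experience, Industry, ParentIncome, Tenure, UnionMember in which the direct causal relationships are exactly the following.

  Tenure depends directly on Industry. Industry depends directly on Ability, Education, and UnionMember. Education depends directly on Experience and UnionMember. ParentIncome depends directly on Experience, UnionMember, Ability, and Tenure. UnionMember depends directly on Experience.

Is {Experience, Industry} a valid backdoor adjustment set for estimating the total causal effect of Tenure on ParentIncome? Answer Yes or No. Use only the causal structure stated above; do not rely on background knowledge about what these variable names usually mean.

Yes

Backdoor paths from Tenure to ParentIncome (paths whose first edge points into Tenure):
  P1: Tenure <- Industry <- UnionMember <- Experience -> ParentIncome
  P2: Tenure <- Industry <- UnionMember -> Education <- Experience -> ParentIncome
  P3: Tenure <- Industry <- UnionMember -> ParentIncome
  P4: Tenure <- Industry <- Ability -> ParentIncome
  P5: Tenure <- Industry <- Education <- Experience -> UnionMember -> ParentIncome
  P6: Tenure <- Industry <- Education <- Experience -> ParentIncome
  P7: Tenure <- Industry <- Education <- UnionMember <- Experience -> ParentIncome
  P8: Tenure <- Industry <- Education <- UnionMember -> ParentIncome
Condition 1 (no descendant of Tenure in the set): holds — descendants of Tenure are {ParentIncome}; none are in {Experience, Industry}.
Condition 2 (every backdoor path blocked by {Experience, Industry}):
  P1: blocked at chain node Industry ∈ conditioning set.
  P2: blocked at chain node Industry ∈ conditioning set.
  P3: blocked at chain node Industry ∈ conditioning set.
  P4: blocked at chain node Industry ∈ conditioning set.
  P5: blocked at chain node Industry ∈ conditioning set.
  P6: blocked at chain node Industry ∈ conditioning set.
  P7: blocked at chain node Industry ∈ conditioning set.
  P8: blocked at chain node Industry ∈ conditioning set.
{Experience, Industry} satisfies the backdoor criterion.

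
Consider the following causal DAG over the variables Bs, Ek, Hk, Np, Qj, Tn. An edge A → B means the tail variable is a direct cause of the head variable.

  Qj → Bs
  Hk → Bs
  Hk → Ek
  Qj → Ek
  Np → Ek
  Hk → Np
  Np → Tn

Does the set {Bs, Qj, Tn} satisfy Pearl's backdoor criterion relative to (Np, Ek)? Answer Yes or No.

No

Backdoor paths from Np to Ek (paths whose first edge points into Np):
  P1: Np <- Hk -> Bs <- Qj -> Ek
  P2: Np <- Hk -> Ek
Condition 1 (no descendant of Np in the set): FAILS — Tn is a descendant of Np.
Condition 2 (every backdoor path blocked by {Bs, Qj, Tn}):
  P1: blocked at fork node Qj ∈ conditioning set.
  P2: open — no interior node is in the conditioning set.
{Bs, Qj, Tn} does not satisfy the backdoor criterion.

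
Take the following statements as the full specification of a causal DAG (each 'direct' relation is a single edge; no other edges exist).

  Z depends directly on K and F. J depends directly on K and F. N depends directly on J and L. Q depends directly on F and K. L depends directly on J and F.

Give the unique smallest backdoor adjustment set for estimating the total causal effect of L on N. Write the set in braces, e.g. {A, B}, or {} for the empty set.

Variables eligible for adjustment (non-descendants of L, excluding L and N): {F, J, K, Q, Z}.
Backdoor paths from L to N:
  P1: L <- F -> J -> N
  P2: L <- F -> Q <- K -> J -> N
  P3: L <- F -> Z <- K -> J -> N
  P4: L <- J -> N
The empty set is not sufficient: P1 (L <- F -> J -> N) has no collider blocking it and no conditioned non-collider, so it is open.
Try {J}:
  P1: blocked at chain node J ∈ conditioning set.
  P2: blocked at collider Q (neither it nor any descendant is in the conditioning set).
  P3: blocked at collider Z (neither it nor any descendant is in the conditioning set).
  P4: blocked at fork node J ∈ conditioning set.
{J} contains no descendant of L and blocks every backdoor path.
No other singleton works — e.g. {K} leaves P1 open — so {J} is the unique smallest valid adjustment set.

{J}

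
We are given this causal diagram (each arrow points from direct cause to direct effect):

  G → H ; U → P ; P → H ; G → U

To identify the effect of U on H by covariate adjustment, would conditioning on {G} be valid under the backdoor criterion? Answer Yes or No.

Yes

Backdoor paths from U to H (paths whose first edge points into U):
  P1: U <- G -> H
Condition 1 (no descendant of U in the set): holds — descendants of U are {H, P}; none are in {G}.
Condition 2 (every backdoor path blocked by {G}):
  P1: blocked at fork node G ∈ conditioning set.
{G} satisfies the backdoor criterion.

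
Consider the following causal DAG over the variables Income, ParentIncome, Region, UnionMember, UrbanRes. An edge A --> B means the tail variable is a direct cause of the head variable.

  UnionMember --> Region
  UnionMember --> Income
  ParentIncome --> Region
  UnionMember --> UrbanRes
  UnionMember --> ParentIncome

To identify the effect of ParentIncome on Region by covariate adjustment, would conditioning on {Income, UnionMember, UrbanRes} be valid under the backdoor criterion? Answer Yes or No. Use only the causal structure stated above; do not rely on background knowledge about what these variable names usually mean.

Backdoor paths from ParentIncome to Region (paths whose first edge points into ParentIncome):
  P1: ParentIncome <- UnionMember -> Region
Condition 1 (no descendant of ParentIncome in the set): holds — descendants of ParentIncome are {Region}; none are in {Income, UnionMember, UrbanRes}.
Condition 2 (every backdoor path blocked by {Income, UnionMember, UrbanRes}):
  P1: blocked at fork node UnionMember ∈ conditioning set.
{Income, UnionMember, UrbanRes} satisfies the backdoor criterion.

Yes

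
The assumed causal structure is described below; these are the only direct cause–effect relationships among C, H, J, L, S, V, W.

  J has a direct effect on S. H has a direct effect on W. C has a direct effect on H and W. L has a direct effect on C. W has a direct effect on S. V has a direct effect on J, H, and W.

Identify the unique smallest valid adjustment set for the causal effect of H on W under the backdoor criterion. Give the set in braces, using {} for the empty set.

Variables eligible for adjustment (non-descendants of H, excluding H and W): {C, J, L, V}.
Backdoor paths from H to W:
  P1: H <- V -> W
  P2: H <- V -> J -> S <- W
  P3: H <- C -> W
The empty set is not sufficient: P1 (H <- V -> W) has no collider blocking it and no conditioned non-collider, so it is open.
Try {C, V}:
  P1: blocked at fork node V ∈ conditioning set.
  P2: blocked at fork node V ∈ conditioning set.
  P3: blocked at fork node C ∈ conditioning set.
{C, V} contains no descendant of H and blocks every backdoor path.
Every element of {C, V} is needed (dropping C leaves P3 open; dropping V leaves P1 open), so no proper subset is valid.
Among all size-2 subsets of the eligible variables, only {C, V} blocks every backdoor path, so it is the unique smallest valid adjustment set.

{C, V}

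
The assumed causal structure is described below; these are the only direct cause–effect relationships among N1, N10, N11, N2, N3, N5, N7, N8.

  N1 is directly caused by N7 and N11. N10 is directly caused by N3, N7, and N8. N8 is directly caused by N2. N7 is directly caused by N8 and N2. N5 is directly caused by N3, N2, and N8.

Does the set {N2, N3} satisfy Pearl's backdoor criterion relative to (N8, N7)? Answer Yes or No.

Yes

Backdoor paths from N8 to N7 (paths whose first edge points into N8):
  P1: N8 <- N2 -> N7
  P2: N8 <- N2 -> N5 <- N3 -> N10 <- N7
Condition 1 (no descendant of N8 in the set): holds — descendants of N8 are {N1, N10, N5, N7}; none are in {N2, N3}.
Condition 2 (every backdoor path blocked by {N2, N3}):
  P1: blocked at fork node N2 ∈ conditioning set.
  P2: blocked at fork node N2 ∈ conditioning set.
{N2, N3} satisfies the backdoor criterion.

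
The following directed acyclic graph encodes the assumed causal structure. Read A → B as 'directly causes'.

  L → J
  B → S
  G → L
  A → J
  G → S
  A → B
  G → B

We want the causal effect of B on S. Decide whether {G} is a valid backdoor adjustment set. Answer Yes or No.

Backdoor paths from B to S (paths whose first edge points into B):
  P1: B <- A -> J <- L <- G -> S
  P2: B <- G -> S
Condition 1 (no descendant of B in the set): holds — descendants of B are {S}; none are in {G}.
Condition 2 (every backdoor path blocked by {G}):
  P1: blocked at collider J (neither it nor any descendant is in the conditioning set).
  P2: blocked at fork node G ∈ conditioning set.
{G} satisfies the backdoor criterion.

Yes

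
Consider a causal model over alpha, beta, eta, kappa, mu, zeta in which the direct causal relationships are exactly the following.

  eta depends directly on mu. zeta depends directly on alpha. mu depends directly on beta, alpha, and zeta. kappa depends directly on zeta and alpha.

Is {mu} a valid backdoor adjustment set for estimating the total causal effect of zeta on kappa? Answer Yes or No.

Backdoor paths from zeta to kappa (paths whose first edge points into zeta):
  P1: zeta <- alpha -> kappa
Condition 1 (no descendant of zeta in the set): FAILS — mu is a descendant of zeta.
Condition 2 (every backdoor path blocked by {mu}):
  P1: open — no interior node is in the conditioning set.
{mu} does not satisfy the backdoor criterion.

No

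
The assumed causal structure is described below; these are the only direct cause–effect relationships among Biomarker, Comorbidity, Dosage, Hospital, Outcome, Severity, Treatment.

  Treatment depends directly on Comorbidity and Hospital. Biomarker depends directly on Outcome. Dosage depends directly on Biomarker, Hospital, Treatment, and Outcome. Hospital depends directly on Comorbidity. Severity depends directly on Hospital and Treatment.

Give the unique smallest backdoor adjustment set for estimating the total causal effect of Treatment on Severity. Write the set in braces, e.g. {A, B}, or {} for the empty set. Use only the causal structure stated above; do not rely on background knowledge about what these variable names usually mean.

{Hospital}

Variables eligible for adjustment (non-descendants of Treatment, excluding Treatment and Severity): {Biomarker, Comorbidity, Hospital, Outcome}.
Backdoor paths from Treatment to Severity:
  P1: Treatment <- Comorbidity -> Hospital -> Severity
  P2: Treatment <- Hospital -> Severity
The empty set is not sufficient: P1 (Treatment <- Comorbidity -> Hospital -> Severity) has no collider blocking it and no conditioned non-collider, so it is open.
Try {Hospital}:
  P1: blocked at chain node Hospital ∈ conditioning set.
  P2: blocked at fork node Hospital ∈ conditioning set.
{Hospital} contains no descendant of Treatment and blocks every backdoor path.
No other singleton works — e.g. {Comorbidity} leaves P2 open — so {Hospital} is the unique smallest valid adjustment set.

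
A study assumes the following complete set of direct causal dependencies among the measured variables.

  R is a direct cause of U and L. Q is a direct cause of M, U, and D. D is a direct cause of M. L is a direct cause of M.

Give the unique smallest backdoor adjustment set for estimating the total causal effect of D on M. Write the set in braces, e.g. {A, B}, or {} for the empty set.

{Q}

Variables eligible for adjustment (non-descendants of D, excluding D and M): {L, Q, R, U}.
Backdoor paths from D to M:
  P1: D <- Q -> M
  P2: D <- Q -> U <- R -> L -> M
The empty set is not sufficient: P1 (D <- Q -> M) has no collider blocking it and no conditioned non-collider, so it is open.
Try {Q}:
  P1: blocked at fork node Q ∈ conditioning set.
  P2: blocked at fork node Q ∈ conditioning set.
{Q} contains no descendant of D and blocks every backdoor path.
No other singleton works — e.g. {R} leaves P1 open — so {Q} is the unique smallest valid adjustment set.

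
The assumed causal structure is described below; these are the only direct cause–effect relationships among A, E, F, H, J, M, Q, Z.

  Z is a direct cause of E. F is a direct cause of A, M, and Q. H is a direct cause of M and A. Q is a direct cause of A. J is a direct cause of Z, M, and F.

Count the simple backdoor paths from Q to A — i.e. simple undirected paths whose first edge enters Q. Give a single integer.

A backdoor path from Q to A is any simple undirected path whose first edge points into Q (i.e. leaves Q via a parent).
Parents of Q: {F}.
Enumerating:
  P1: Q <- F <- J -> M <- H -> A
  P2: Q <- F -> A
  P3: Q <- F -> M <- H -> A
That exhausts the simple backdoor paths. Count: 3.

3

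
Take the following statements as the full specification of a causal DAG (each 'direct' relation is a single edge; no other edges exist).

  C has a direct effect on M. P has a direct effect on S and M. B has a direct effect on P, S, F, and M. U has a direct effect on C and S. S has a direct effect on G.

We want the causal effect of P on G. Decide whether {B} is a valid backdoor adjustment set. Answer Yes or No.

Yes

Backdoor paths from P to G (paths whose first edge points into P):
  P1: P <- B -> S -> G
  P2: P <- B -> M <- C <- U -> S -> G
Condition 1 (no descendant of P in the set): holds — descendants of P are {G, M, S}; none are in {B}.
Condition 2 (every backdoor path blocked by {B}):
  P1: blocked at fork node B ∈ conditioning set.
  P2: blocked at fork node B ∈ conditioning set.
{B} satisfies the backdoor criterion.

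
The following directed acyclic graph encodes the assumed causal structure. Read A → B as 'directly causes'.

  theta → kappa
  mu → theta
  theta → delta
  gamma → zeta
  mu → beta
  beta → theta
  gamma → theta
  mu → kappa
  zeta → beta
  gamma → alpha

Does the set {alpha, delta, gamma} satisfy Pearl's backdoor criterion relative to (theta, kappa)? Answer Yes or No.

Backdoor paths from theta to kappa (paths whose first edge points into theta):
  P1: theta <- mu -> kappa
  P2: theta <- gamma -> zeta -> beta <- mu -> kappa
  P3: theta <- beta <- mu -> kappa
Condition 1 (no descendant of theta in the set): FAILS — delta is a descendant of theta.
Condition 2 (every backdoor path blocked by {alpha, delta, gamma}):
  P1: open — no interior node is in the conditioning set.
  P2: blocked at fork node gamma ∈ conditioning set.
  P3: open — no interior node is in the conditioning set.
{alpha, delta, gamma} does not satisfy the backdoor criterion.

No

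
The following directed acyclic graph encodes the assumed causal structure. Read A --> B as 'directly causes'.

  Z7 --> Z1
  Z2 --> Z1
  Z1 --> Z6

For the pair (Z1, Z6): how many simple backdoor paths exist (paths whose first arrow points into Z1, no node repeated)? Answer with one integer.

A backdoor path from Z1 to Z6 is any simple undirected path whose first edge points into Z1 (i.e. leaves Z1 via a parent).
Parents of Z1: {Z2, Z7}.
No simple path from any parent of Z1 reaches Z6 without revisiting Z1, so there are no backdoor paths.

0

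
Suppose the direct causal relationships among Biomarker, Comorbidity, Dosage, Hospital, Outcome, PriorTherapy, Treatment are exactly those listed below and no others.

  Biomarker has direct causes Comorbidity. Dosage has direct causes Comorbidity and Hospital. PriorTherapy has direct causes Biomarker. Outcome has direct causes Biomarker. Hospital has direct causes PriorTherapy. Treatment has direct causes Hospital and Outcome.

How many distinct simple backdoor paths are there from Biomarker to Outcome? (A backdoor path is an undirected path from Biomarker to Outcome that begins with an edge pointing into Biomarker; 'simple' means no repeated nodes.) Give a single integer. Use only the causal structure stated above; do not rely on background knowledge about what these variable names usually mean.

1

A backdoor path from Biomarker to Outcome is any simple undirected path whose first edge points into Biomarker (i.e. leaves Biomarker via a parent).
Parents of Biomarker: {Comorbidity}.
Enumerating:
  P1: Biomarker <- Comorbidity -> Dosage <- Hospital -> Treatment <- Outcome
That exhausts the simple backdoor paths. Count: 1.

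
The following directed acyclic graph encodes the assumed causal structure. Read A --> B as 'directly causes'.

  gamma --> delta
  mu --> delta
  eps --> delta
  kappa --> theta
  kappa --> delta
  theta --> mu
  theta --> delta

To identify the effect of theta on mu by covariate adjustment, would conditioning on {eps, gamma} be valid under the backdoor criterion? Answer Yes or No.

Backdoor paths from theta to mu (paths whose first edge points into theta):
  P1: theta <- kappa -> delta <- mu
Condition 1 (no descendant of theta in the set): holds — descendants of theta are {delta, mu}; none are in {eps, gamma}.
Condition 2 (every backdoor path blocked by {eps, gamma}):
  P1: blocked at collider delta (neither it nor any descendant is in the conditioning set).
{eps, gamma} satisfies the backdoor criterion.

Yes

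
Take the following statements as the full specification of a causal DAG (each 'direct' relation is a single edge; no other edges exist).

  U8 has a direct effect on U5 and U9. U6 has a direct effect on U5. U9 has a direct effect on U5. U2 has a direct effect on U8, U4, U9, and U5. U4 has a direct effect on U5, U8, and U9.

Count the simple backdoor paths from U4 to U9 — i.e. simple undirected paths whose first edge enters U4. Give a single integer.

5

A backdoor path from U4 to U9 is any simple undirected path whose first edge points into U4 (i.e. leaves U4 via a parent).
Parents of U4: {U2}.
Enumerating:
  P1: U4 <- U2 -> U8 -> U9
  P2: U4 <- U2 -> U8 -> U5 <- U9
  P3: U4 <- U2 -> U9
  P4: U4 <- U2 -> U5 <- U8 -> U9
  P5: U4 <- U2 -> U5 <- U9
That exhausts the simple backdoor paths. Count: 5.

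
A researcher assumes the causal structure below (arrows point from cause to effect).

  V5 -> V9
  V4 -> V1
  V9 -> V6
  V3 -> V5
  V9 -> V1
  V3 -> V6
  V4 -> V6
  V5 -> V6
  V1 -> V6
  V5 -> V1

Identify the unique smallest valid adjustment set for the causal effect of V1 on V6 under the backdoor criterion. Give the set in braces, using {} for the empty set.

Variables eligible for adjustment (non-descendants of V1, excluding V1 and V6): {V3, V4, V5, V9}.
Backdoor paths from V1 to V6:
  P1: V1 <- V4 -> V6
  P2: V1 <- V5 <- V3 -> V6
  P3: V1 <- V5 -> V9 -> V6
  P4: V1 <- V5 -> V6
  P5: V1 <- V9 <- V5 <- V3 -> V6
  P6: V1 <- V9 <- V5 -> V6
  P7: V1 <- V9 -> V6
The empty set is not sufficient: P1 (V1 <- V4 -> V6) has no collider blocking it and no conditioned non-collider, so it is open.
Try {V4, V5, V9}:
  P1: blocked at fork node V4 ∈ conditioning set.
  P2: blocked at chain node V5 ∈ conditioning set.
  P3: blocked at fork node V5 ∈ conditioning set.
  P4: blocked at fork node V5 ∈ conditioning set.
  P5: blocked at chain node V9 ∈ conditioning set.
  P6: blocked at chain node V9 ∈ conditioning set.
  P7: blocked at fork node V9 ∈ conditioning set.
{V4, V5, V9} contains no descendant of V1 and blocks every backdoor path.
Every element of {V4, V5, V9} is needed (dropping V4 leaves P1 open; dropping V5 leaves P2 open; dropping V9 leaves P7 open), so no proper subset is valid.
Among all size-3 subsets of the eligible variables, only {V4, V5, V9} blocks every backdoor path, so it is the unique smallest valid adjustment set.

{V4, V5, V9}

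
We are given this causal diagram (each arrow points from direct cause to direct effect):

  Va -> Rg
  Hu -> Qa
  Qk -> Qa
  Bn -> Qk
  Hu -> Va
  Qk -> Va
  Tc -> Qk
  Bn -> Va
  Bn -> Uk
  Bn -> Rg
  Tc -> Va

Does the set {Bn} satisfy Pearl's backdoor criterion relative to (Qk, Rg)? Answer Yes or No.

No

Backdoor paths from Qk to Rg (paths whose first edge points into Qk):
  P1: Qk <- Bn -> Va -> Rg
  P2: Qk <- Bn -> Rg
  P3: Qk <- Tc -> Va <- Bn -> Rg
  P4: Qk <- Tc -> Va -> Rg
Condition 1 (no descendant of Qk in the set): holds — descendants of Qk are {Qa, Rg, Va}; none are in {Bn}.
Condition 2 (every backdoor path blocked by {Bn}):
  P1: blocked at fork node Bn ∈ conditioning set.
  P2: blocked at fork node Bn ∈ conditioning set.
  P3: blocked at collider Va (neither it nor any descendant is in the conditioning set).
  P4: open — no interior node is in the conditioning set.
{Bn} does not satisfy the backdoor criterion.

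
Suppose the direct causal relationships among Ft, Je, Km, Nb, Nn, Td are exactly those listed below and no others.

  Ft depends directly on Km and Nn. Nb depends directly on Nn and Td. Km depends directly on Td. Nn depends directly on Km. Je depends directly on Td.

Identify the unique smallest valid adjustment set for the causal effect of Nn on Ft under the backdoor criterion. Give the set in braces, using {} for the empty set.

Variables eligible for adjustment (non-descendants of Nn, excluding Nn and Ft): {Je, Km, Td}.
Backdoor paths from Nn to Ft:
  P1: Nn <- Km -> Ft
The empty set is not sufficient: P1 (Nn <- Km -> Ft) has no collider blocking it and no conditioned non-collider, so it is open.
Try {Km}:
  P1: blocked at fork node Km ∈ conditioning set.
{Km} contains no descendant of Nn and blocks every backdoor path.
No other singleton works — e.g. {Td} leaves P1 open — so {Km} is the unique smallest valid adjustment set.

{Km}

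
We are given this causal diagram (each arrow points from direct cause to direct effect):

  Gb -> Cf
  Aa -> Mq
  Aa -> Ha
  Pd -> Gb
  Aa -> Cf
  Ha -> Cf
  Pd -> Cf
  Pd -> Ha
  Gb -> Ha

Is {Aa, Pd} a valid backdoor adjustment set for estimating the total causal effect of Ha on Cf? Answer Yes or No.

No

Backdoor paths from Ha to Cf (paths whose first edge points into Ha):
  P1: Ha <- Pd -> Gb -> Cf
  P2: Ha <- Pd -> Cf
  P3: Ha <- Gb <- Pd -> Cf
  P4: Ha <- Gb -> Cf
  P5: Ha <- Aa -> Cf
Condition 1 (no descendant of Ha in the set): holds — descendants of Ha are {Cf}; none are in {Aa, Pd}.
Condition 2 (every backdoor path blocked by {Aa, Pd}):
  P1: blocked at fork node Pd ∈ conditioning set.
  P2: blocked at fork node Pd ∈ conditioning set.
  P3: blocked at fork node Pd ∈ conditioning set.
  P4: open — no interior node is in the conditioning set.
  P5: blocked at fork node Aa ∈ conditioning set.
{Aa, Pd} does not satisfy the backdoor criterion.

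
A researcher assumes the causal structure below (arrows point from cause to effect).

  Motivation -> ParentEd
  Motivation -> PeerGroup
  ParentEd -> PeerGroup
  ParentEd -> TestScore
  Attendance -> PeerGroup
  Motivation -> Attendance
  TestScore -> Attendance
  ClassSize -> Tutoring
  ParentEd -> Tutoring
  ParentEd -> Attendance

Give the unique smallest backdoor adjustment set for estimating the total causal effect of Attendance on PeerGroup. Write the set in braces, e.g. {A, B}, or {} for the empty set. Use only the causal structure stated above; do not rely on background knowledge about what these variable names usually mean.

{Motivation, ParentEd}

Variables eligible for adjustment (non-descendants of Attendance, excluding Attendance and PeerGroup): {ClassSize, Motivation, ParentEd, TestScore, Tutoring}.
Backdoor paths from Attendance to PeerGroup:
  P1: Attendance <- Motivation -> ParentEd -> PeerGroup
  P2: Attendance <- Motivation -> PeerGroup
  P3: Attendance <- ParentEd <- Motivation -> PeerGroup
  P4: Attendance <- ParentEd -> PeerGroup
  P5: Attendance <- TestScore <- ParentEd <- Motivation -> PeerGroup
  P6: Attendance <- TestScore <- ParentEd -> PeerGroup
The empty set is not sufficient: P1 (Attendance <- Motivation -> ParentEd -> PeerGroup) has no collider blocking it and no conditioned non-collider, so it is open.
Try {Motivation, ParentEd}:
  P1: blocked at fork node Motivation ∈ conditioning set.
  P2: blocked at fork node Motivation ∈ conditioning set.
  P3: blocked at chain node ParentEd ∈ conditioning set.
  P4: blocked at fork node ParentEd ∈ conditioning set.
  P5: blocked at chain node ParentEd ∈ conditioning set.
  P6: blocked at fork node ParentEd ∈ conditioning set.
{Motivation, ParentEd} contains no descendant of Attendance and blocks every backdoor path.
Every element of {Motivation, ParentEd} is needed (dropping Motivation leaves P2 open; dropping ParentEd leaves P4 open), so no proper subset is valid.
Among all size-2 subsets of the eligible variables, only {Motivation, ParentEd} blocks every backdoor path, so it is the unique smallest valid adjustment set.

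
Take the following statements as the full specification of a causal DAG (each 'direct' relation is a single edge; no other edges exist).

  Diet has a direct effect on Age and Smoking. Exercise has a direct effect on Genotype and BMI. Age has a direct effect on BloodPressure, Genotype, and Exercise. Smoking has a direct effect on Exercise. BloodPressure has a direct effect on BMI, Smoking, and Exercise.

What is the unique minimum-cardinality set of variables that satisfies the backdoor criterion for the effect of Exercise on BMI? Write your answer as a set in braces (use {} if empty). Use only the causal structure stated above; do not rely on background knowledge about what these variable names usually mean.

Variables eligible for adjustment (non-descendants of Exercise, excluding Exercise and BMI): {Age, BloodPressure, Diet, Smoking}.
Backdoor paths from Exercise to BMI:
  P1: Exercise <- Age <- Diet -> Smoking <- BloodPressure -> BMI
  P2: Exercise <- Age -> BloodPressure -> BMI
  P3: Exercise <- BloodPressure -> BMI
  P4: Exercise <- Smoking <- Diet -> Age -> BloodPressure -> BMI
  P5: Exercise <- Smoking <- BloodPressure -> BMI
The empty set is not sufficient: P2 (Exercise <- Age -> BloodPressure -> BMI) has no collider blocking it and no conditioned non-collider, so it is open.
Try {BloodPressure}:
  P1: blocked at collider Smoking (neither it nor any descendant is in the conditioning set).
  P2: blocked at chain node BloodPressure ∈ conditioning set.
  P3: blocked at fork node BloodPressure ∈ conditioning set.
  P4: blocked at chain node BloodPressure ∈ conditioning set.
  P5: blocked at fork node BloodPressure ∈ conditioning set.
{BloodPressure} contains no descendant of Exercise and blocks every backdoor path.
No other singleton works — e.g. {Diet} leaves P2 open — so {BloodPressure} is the unique smallest valid adjustment set.

{BloodPressure}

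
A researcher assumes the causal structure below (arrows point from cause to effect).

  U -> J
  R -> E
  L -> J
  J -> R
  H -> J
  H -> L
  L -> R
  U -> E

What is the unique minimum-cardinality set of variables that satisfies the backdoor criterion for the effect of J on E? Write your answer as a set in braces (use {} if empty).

{L, U}

Variables eligible for adjustment (non-descendants of J, excluding J and E): {H, L, U}.
Backdoor paths from J to E:
  P1: J <- H -> L -> R -> E
  P2: J <- U -> E
  P3: J <- L -> R -> E
The empty set is not sufficient: P1 (J <- H -> L -> R -> E) has no collider blocking it and no conditioned non-collider, so it is open.
Try {L, U}:
  P1: blocked at chain node L ∈ conditioning set.
  P2: blocked at fork node U ∈ conditioning set.
  P3: blocked at fork node L ∈ conditioning set.
{L, U} contains no descendant of J and blocks every backdoor path.
Every element of {L, U} is needed (dropping L leaves P1 open; dropping U leaves P2 open), so no proper subset is valid.
Among all size-2 subsets of the eligible variables, only {L, U} blocks every backdoor path, so it is the unique smallest valid adjustment set.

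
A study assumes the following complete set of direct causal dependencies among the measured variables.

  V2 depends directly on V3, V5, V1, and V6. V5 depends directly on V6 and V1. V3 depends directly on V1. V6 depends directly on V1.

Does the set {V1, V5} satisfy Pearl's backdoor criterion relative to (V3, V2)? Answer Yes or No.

Yes

Backdoor paths from V3 to V2 (paths whose first edge points into V3):
  P1: V3 <- V1 -> V6 -> V5 -> V2
  P2: V3 <- V1 -> V6 -> V2
  P3: V3 <- V1 -> V5 <- V6 -> V2
  P4: V3 <- V1 -> V5 -> V2
  P5: V3 <- V1 -> V2
Condition 1 (no descendant of V3 in the set): holds — descendants of V3 are {V2}; none are in {V1, V5}.
Condition 2 (every backdoor path blocked by {V1, V5}):
  P1: blocked at fork node V1 ∈ conditioning set.
  P2: blocked at fork node V1 ∈ conditioning set.
  P3: blocked at fork node V1 ∈ conditioning set.
  P4: blocked at fork node V1 ∈ conditioning set.
  P5: blocked at fork node V1 ∈ conditioning set.
{V1, V5} satisfies the backdoor criterion.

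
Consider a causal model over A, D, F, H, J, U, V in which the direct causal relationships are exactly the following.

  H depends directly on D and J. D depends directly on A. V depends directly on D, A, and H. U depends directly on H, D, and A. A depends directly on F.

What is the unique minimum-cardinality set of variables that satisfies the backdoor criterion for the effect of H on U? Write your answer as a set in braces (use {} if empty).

Variables eligible for adjustment (non-descendants of H, excluding H and U): {A, D, F, J}.
Backdoor paths from H to U:
  P1: H <- D <- A -> U
  P2: H <- D -> U
  P3: H <- D -> V <- A -> U
The empty set is not sufficient: P1 (H <- D <- A -> U) has no collider blocking it and no conditioned non-collider, so it is open.
Try {D}:
  P1: blocked at chain node D ∈ conditioning set.
  P2: blocked at fork node D ∈ conditioning set.
  P3: blocked at fork node D ∈ conditioning set.
{D} contains no descendant of H and blocks every backdoor path.
No other singleton works — e.g. {F} leaves P1 open — so {D} is the unique smallest valid adjustment set.

{D}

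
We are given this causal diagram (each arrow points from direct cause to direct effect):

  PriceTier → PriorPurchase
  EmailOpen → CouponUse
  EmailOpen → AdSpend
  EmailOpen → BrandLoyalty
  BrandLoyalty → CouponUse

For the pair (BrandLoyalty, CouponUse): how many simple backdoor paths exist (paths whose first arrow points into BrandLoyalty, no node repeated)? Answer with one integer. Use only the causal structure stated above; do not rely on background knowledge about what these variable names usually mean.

1

A backdoor path from BrandLoyalty to CouponUse is any simple undirected path whose first edge points into BrandLoyalty (i.e. leaves BrandLoyalty via a parent).
Parents of BrandLoyalty: {EmailOpen}.
Enumerating:
  P1: BrandLoyalty <- EmailOpen -> CouponUse
That exhausts the simple backdoor paths. Count: 1.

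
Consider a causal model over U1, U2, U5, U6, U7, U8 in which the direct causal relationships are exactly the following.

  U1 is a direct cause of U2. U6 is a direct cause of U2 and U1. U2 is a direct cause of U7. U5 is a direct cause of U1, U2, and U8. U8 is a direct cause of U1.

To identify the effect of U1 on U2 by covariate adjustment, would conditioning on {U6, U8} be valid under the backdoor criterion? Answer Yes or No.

No

Backdoor paths from U1 to U2 (paths whose first edge points into U1):
  P1: U1 <- U5 -> U2
  P2: U1 <- U8 <- U5 -> U2
  P3: U1 <- U6 -> U2
Condition 1 (no descendant of U1 in the set): holds — descendants of U1 are {U2, U7}; none are in {U6, U8}.
Condition 2 (every backdoor path blocked by {U6, U8}):
  P1: open — no interior node is in the conditioning set.
  P2: blocked at chain node U8 ∈ conditioning set.
  P3: blocked at fork node U6 ∈ conditioning set.
{U6, U8} does not satisfy the backdoor criterion.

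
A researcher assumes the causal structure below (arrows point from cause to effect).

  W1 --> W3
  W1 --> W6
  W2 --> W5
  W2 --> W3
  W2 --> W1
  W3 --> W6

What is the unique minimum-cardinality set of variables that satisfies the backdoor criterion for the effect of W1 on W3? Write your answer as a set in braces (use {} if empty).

{W2}

Variables eligible for adjustment (non-descendants of W1, excluding W1 and W3): {W2, W5}.
Backdoor paths from W1 to W3:
  P1: W1 <- W2 -> W3
The empty set is not sufficient: P1 (W1 <- W2 -> W3) has no collider blocking it and no conditioned non-collider, so it is open.
Try {W2}:
  P1: blocked at fork node W2 ∈ conditioning set.
{W2} contains no descendant of W1 and blocks every backdoor path.
No other singleton works — e.g. {W5} leaves P1 open — so {W2} is the unique smallest valid adjustment set.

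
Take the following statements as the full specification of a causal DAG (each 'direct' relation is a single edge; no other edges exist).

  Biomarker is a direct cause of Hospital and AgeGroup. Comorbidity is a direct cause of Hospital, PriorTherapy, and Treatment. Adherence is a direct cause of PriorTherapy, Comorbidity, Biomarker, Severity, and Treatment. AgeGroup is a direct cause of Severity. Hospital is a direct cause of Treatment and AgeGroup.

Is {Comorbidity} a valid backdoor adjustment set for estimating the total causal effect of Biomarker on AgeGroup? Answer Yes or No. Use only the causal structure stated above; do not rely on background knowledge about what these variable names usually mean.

Backdoor paths from Biomarker to AgeGroup (paths whose first edge points into Biomarker):
  P1: Biomarker <- Adherence -> Comorbidity -> Hospital -> AgeGroup
  P2: Biomarker <- Adherence -> Comorbidity -> Treatment <- Hospital -> AgeGroup
  P3: Biomarker <- Adherence -> Treatment <- Comorbidity -> Hospital -> AgeGroup
  P4: Biomarker <- Adherence -> Treatment <- Hospital -> AgeGroup
  P5: Biomarker <- Adherence -> PriorTherapy <- Comorbidity -> Hospital -> AgeGroup
  P6: Biomarker <- Adherence -> PriorTherapy <- Comorbidity -> Treatment <- Hospital -> AgeGroup
  P7: Biomarker <- Adherence -> Severity <- AgeGroup
Condition 1 (no descendant of Biomarker in the set): holds — descendants of Biomarker are {AgeGroup, Hospital, Severity, Treatment}; none are in {Comorbidity}.
Condition 2 (every backdoor path blocked by {Comorbidity}):
  P1: blocked at chain node Comorbidity ∈ conditioning set.
  P2: blocked at chain node Comorbidity ∈ conditioning set.
  P3: blocked at collider Treatment (neither it nor any descendant is in the conditioning set).
  P4: blocked at collider Treatment (neither it nor any descendant is in the conditioning set).
  P5: blocked at collider PriorTherapy (neither it nor any descendant is in the conditioning set).
  P6: blocked at collider PriorTherapy (neither it nor any descendant is in the conditioning set).
  P7: blocked at collider Severity (neither it nor any descendant is in the conditioning set).
{Comorbidity} satisfies the backdoor criterion.

Yes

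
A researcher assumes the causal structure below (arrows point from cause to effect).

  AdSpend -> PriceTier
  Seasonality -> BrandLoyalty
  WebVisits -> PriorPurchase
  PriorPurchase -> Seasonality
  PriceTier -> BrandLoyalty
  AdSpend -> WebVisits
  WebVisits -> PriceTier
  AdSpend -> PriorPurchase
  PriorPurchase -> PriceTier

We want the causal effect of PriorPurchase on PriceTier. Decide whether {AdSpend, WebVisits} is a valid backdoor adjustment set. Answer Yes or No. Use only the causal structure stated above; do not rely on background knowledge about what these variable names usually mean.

Yes

Backdoor paths from PriorPurchase to PriceTier (paths whose first edge points into PriorPurchase):
  P1: PriorPurchase <- AdSpend -> WebVisits -> PriceTier
  P2: PriorPurchase <- AdSpend -> PriceTier
  P3: PriorPurchase <- WebVisits <- AdSpend -> PriceTier
  P4: PriorPurchase <- WebVisits -> PriceTier
Condition 1 (no descendant of PriorPurchase in the set): holds — descendants of PriorPurchase are {BrandLoyalty, PriceTier, Seasonality}; none are in {AdSpend, WebVisits}.
Condition 2 (every backdoor path blocked by {AdSpend, WebVisits}):
  P1: blocked at fork node AdSpend ∈ conditioning set.
  P2: blocked at fork node AdSpend ∈ conditioning set.
  P3: blocked at chain node WebVisits ∈ conditioning set.
  P4: blocked at fork node WebVisits ∈ conditioning set.
{AdSpend, WebVisits} satisfies the backdoor criterion.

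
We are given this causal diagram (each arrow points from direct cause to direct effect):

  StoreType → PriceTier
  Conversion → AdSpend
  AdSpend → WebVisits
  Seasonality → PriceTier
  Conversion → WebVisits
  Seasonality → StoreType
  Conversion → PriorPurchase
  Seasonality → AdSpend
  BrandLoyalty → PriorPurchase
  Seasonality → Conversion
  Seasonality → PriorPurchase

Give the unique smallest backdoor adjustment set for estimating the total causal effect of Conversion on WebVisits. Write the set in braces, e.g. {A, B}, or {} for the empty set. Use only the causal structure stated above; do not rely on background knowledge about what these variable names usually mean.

{Seasonality}

Variables eligible for adjustment (non-descendants of Conversion, excluding Conversion and WebVisits): {BrandLoyalty, PriceTier, Seasonality, StoreType}.
Backdoor paths from Conversion to WebVisits:
  P1: Conversion <- Seasonality -> AdSpend -> WebVisits
The empty set is not sufficient: P1 (Conversion <- Seasonality -> AdSpend -> WebVisits) has no collider blocking it and no conditioned non-collider, so it is open.
Try {Seasonality}:
  P1: blocked at fork node Seasonality ∈ conditioning set.
{Seasonality} contains no descendant of Conversion and blocks every backdoor path.
No other singleton works — e.g. {BrandLoyalty} leaves P1 open — so {Seasonality} is the unique smallest valid adjustment set.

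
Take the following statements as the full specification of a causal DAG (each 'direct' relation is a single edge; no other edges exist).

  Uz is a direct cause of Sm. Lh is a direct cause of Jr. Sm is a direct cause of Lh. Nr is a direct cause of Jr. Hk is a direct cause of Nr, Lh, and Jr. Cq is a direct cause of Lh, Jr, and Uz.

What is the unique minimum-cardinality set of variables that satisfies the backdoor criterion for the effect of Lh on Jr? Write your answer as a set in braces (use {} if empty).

Variables eligible for adjustment (non-descendants of Lh, excluding Lh and Jr): {Cq, Hk, Nr, Sm, Uz}.
Backdoor paths from Lh to Jr:
  P1: Lh <- Cq -> Jr
  P2: Lh <- Hk -> Nr -> Jr
  P3: Lh <- Hk -> Jr
  P4: Lh <- Sm <- Uz <- Cq -> Jr
The empty set is not sufficient: P1 (Lh <- Cq -> Jr) has no collider blocking it and no conditioned non-collider, so it is open.
Try {Cq, Hk}:
  P1: blocked at fork node Cq ∈ conditioning set.
  P2: blocked at fork node Hk ∈ conditioning set.
  P3: blocked at fork node Hk ∈ conditioning set.
  P4: blocked at fork node Cq ∈ conditioning set.
{Cq, Hk} contains no descendant of Lh and blocks every backdoor path.
Every element of {Cq, Hk} is needed (dropping Cq leaves P1 open; dropping Hk leaves P2 open), so no proper subset is valid.
Among all size-2 subsets of the eligible variables, only {Cq, Hk} blocks every backdoor path, so it is the unique smallest valid adjustment set.

{Cq, Hk}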